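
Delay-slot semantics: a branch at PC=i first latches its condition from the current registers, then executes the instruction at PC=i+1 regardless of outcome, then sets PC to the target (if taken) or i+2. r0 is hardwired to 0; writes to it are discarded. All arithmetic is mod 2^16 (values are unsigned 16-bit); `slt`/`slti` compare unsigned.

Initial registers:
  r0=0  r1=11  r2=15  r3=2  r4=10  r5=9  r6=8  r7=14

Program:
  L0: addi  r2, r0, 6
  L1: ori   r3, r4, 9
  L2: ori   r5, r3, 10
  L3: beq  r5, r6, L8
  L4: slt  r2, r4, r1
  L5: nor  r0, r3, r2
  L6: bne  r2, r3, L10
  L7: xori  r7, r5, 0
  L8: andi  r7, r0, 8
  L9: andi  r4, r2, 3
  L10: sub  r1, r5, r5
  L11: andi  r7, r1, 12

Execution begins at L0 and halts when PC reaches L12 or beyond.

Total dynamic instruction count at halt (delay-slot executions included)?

10

  step pc=0: addi  r2, r0, 6  regs=(0,11,6,2,10,9,8,14)
  step pc=1: ori   r3, r4, 9  regs=(0,11,6,11,10,9,8,14)
  step pc=2: ori   r5, r3, 10  regs=(0,11,6,11,10,11,8,14)
  step pc=3: beq  r5, r6, L8  cond=F  regs=(0,11,6,11,10,11,8,14)
  step pc=4: slt  r2, r4, r1  regs=(0,11,1,11,10,11,8,14)
  step pc=5: nor  r0, r3, r2  regs=(0,11,1,11,10,11,8,14)
  step pc=6: bne  r2, r3, L10  cond=T  regs=(0,11,1,11,10,11,8,14)
  step pc=7: xori  r7, r5, 0  regs=(0,11,1,11,10,11,8,11)
  step pc=10: sub  r1, r5, r5  regs=(0,0,1,11,10,11,8,11)
  step pc=11: andi  r7, r1, 12  regs=(0,0,1,11,10,11,8,0)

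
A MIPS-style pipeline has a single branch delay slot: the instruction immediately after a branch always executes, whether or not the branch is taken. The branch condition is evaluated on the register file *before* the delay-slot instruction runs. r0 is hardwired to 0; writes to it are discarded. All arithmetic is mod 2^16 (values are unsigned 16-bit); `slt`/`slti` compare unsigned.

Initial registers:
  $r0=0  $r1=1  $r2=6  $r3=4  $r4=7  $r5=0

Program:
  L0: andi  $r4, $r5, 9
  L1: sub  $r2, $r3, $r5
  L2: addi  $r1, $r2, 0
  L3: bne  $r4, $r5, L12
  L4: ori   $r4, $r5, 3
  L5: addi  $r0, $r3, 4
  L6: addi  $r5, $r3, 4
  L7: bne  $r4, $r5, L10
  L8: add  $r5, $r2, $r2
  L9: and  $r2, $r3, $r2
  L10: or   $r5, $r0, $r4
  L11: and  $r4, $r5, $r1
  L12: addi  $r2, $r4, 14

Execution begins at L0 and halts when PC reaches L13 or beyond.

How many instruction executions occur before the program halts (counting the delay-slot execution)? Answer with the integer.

PC=0  andi  $r4, $r5, 9      | $r0=0 $r1=1 $r2=6 $r3=4 $r4=0 $r5=0
PC=1  sub  $r2, $r3, $r5     | $r0=0 $r1=1 $r2=4 $r3=4 $r4=0 $r5=0
PC=2  addi  $r1, $r2, 0      | $r0=0 $r1=4 $r2=4 $r3=4 $r4=0 $r5=0
PC=3  bne  $r4, $r5, L12     | $r0=0 $r1=4 $r2=4 $r3=4 $r4=0 $r5=0  [not taken]
PC=4  ori   $r4, $r5, 3      | $r0=0 $r1=4 $r2=4 $r3=4 $r4=3 $r5=0
PC=5  addi  $r0, $r3, 4      | $r0=0 $r1=4 $r2=4 $r3=4 $r4=3 $r5=0
PC=6  addi  $r5, $r3, 4      | $r0=0 $r1=4 $r2=4 $r3=4 $r4=3 $r5=8
PC=7  bne  $r4, $r5, L10     | $r0=0 $r1=4 $r2=4 $r3=4 $r4=3 $r5=8  [TAKEN]
PC=8  add  $r5, $r2, $r2     | $r0=0 $r1=4 $r2=4 $r3=4 $r4=3 $r5=8
PC=10 or   $r5, $r0, $r4     | $r0=0 $r1=4 $r2=4 $r3=4 $r4=3 $r5=3
PC=11 and  $r4, $r5, $r1     | $r0=0 $r1=4 $r2=4 $r3=4 $r4=0 $r5=3
PC=12 addi  $r2, $r4, 14     | $r0=0 $r1=4 $r2=14 $r3=4 $r4=0 $r5=3

12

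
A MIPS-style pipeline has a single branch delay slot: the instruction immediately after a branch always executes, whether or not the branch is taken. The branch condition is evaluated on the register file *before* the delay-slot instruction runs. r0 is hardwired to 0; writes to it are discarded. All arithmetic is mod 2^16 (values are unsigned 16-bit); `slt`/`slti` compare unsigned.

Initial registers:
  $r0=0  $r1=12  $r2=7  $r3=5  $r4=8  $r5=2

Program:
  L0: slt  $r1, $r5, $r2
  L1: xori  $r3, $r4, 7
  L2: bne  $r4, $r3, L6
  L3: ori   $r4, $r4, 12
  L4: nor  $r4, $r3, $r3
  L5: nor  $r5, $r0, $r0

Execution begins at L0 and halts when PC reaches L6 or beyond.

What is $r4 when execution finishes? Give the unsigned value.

12

  step pc=0: slt  $r1, $r5, $r2  regs=(0,1,7,5,8,2)
  step pc=1: xori  $r3, $r4, 7  regs=(0,1,7,15,8,2)
  step pc=2: bne  $r4, $r3, L6  cond=T  regs=(0,1,7,15,8,2)
  step pc=3: ori   $r4, $r4, 12  regs=(0,1,7,15,12,2)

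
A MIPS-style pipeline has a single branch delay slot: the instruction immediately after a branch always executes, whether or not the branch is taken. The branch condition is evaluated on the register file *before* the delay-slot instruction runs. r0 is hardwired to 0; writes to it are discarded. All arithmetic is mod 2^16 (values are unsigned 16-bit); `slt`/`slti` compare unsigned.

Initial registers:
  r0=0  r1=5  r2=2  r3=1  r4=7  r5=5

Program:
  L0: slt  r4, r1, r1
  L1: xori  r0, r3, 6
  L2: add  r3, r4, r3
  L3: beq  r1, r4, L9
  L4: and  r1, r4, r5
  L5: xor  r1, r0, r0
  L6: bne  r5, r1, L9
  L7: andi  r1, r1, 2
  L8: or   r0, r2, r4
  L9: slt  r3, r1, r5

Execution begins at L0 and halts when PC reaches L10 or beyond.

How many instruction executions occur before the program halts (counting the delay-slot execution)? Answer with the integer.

9

  step pc=0: slt  r4, r1, r1  regs=(0,5,2,1,0,5)
  step pc=1: xori  r0, r3, 6  regs=(0,5,2,1,0,5)
  step pc=2: add  r3, r4, r3  regs=(0,5,2,1,0,5)
  step pc=3: beq  r1, r4, L9  cond=F  regs=(0,5,2,1,0,5)
  step pc=4: and  r1, r4, r5  regs=(0,0,2,1,0,5)
  step pc=5: xor  r1, r0, r0  regs=(0,0,2,1,0,5)
  step pc=6: bne  r5, r1, L9  cond=T  regs=(0,0,2,1,0,5)
  step pc=7: andi  r1, r1, 2  regs=(0,0,2,1,0,5)
  step pc=9: slt  r3, r1, r5  regs=(0,0,2,1,0,5)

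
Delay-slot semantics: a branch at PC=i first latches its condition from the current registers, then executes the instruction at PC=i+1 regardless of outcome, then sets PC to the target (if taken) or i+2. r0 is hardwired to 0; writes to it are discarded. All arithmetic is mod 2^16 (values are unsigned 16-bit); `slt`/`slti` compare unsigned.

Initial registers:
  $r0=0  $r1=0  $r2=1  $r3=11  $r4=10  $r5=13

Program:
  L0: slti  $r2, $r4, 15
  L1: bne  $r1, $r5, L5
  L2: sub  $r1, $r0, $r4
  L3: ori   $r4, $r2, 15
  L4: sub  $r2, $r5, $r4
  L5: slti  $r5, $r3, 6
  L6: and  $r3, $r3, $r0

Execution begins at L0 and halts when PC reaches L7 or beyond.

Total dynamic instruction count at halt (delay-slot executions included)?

5

PC=0  slti  $r2, $r4, 15     | $r0=0 $r1=0 $r2=1 $r3=11 $r4=10 $r5=13
PC=1  bne  $r1, $r5, L5      | $r0=0 $r1=0 $r2=1 $r3=11 $r4=10 $r5=13  [TAKEN]
PC=2  sub  $r1, $r0, $r4     | $r0=0 $r1=65526 $r2=1 $r3=11 $r4=10 $r5=13
PC=5  slti  $r5, $r3, 6      | $r0=0 $r1=65526 $r2=1 $r3=11 $r4=10 $r5=0
PC=6  and  $r3, $r3, $r0     | $r0=0 $r1=65526 $r2=1 $r3=0 $r4=10 $r5=0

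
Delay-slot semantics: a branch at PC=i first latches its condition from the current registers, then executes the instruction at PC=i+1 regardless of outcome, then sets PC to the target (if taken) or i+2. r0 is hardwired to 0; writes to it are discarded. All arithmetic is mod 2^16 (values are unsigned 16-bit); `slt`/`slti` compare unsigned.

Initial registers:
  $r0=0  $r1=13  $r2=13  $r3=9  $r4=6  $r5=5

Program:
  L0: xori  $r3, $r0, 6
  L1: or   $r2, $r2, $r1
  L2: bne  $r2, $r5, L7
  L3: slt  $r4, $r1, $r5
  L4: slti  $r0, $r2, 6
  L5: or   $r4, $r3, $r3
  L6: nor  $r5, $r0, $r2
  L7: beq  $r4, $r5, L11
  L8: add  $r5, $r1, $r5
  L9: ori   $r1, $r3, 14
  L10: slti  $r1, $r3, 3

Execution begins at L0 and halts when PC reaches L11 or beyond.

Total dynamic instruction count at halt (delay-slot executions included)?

  step pc=0: xori  $r3, $r0, 6  regs=(0,13,13,6,6,5)
  step pc=1: or   $r2, $r2, $r1  regs=(0,13,13,6,6,5)
  step pc=2: bne  $r2, $r5, L7  cond=T  regs=(0,13,13,6,6,5)
  step pc=3: slt  $r4, $r1, $r5  regs=(0,13,13,6,0,5)
  step pc=7: beq  $r4, $r5, L11  cond=F  regs=(0,13,13,6,0,5)
  step pc=8: add  $r5, $r1, $r5  regs=(0,13,13,6,0,18)
  step pc=9: ori   $r1, $r3, 14  regs=(0,14,13,6,0,18)
  step pc=10: slti  $r1, $r3, 3  regs=(0,0,13,6,0,18)

8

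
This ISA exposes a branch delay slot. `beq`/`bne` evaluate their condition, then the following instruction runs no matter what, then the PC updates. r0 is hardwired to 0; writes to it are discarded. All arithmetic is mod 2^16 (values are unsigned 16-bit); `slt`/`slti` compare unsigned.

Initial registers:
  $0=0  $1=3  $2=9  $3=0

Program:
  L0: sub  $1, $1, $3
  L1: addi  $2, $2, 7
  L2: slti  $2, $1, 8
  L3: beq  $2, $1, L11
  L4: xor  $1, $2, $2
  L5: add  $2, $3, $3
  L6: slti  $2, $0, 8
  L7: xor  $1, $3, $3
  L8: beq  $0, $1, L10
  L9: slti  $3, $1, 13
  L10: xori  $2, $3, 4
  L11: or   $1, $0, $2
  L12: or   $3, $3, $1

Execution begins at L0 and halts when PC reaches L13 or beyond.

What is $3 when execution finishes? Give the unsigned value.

5

  step pc=0: sub  $1, $1, $3  regs=(0,3,9,0)
  step pc=1: addi  $2, $2, 7  regs=(0,3,16,0)
  step pc=2: slti  $2, $1, 8  regs=(0,3,1,0)
  step pc=3: beq  $2, $1, L11  cond=F  regs=(0,3,1,0)
  step pc=4: xor  $1, $2, $2  regs=(0,0,1,0)
  step pc=5: add  $2, $3, $3  regs=(0,0,0,0)
  step pc=6: slti  $2, $0, 8  regs=(0,0,1,0)
  step pc=7: xor  $1, $3, $3  regs=(0,0,1,0)
  step pc=8: beq  $0, $1, L10  cond=T  regs=(0,0,1,0)
  step pc=9: slti  $3, $1, 13  regs=(0,0,1,1)
  step pc=10: xori  $2, $3, 4  regs=(0,0,5,1)
  step pc=11: or   $1, $0, $2  regs=(0,5,5,1)
  step pc=12: or   $3, $3, $1  regs=(0,5,5,5)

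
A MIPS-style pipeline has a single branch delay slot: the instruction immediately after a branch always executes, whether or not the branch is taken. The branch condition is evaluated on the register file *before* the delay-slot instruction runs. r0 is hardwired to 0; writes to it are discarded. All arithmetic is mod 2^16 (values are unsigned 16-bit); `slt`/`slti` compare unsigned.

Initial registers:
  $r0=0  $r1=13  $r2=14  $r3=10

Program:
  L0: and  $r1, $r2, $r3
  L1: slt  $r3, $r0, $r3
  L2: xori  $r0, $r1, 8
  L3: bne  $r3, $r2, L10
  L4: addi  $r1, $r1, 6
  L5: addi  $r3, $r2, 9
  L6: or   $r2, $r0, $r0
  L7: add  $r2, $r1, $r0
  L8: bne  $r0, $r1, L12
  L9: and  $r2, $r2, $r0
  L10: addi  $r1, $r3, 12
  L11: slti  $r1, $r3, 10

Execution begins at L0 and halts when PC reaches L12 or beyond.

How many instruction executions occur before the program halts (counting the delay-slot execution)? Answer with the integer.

7

PC=0  and  $r1, $r2, $r3     | $r0=0 $r1=10 $r2=14 $r3=10
PC=1  slt  $r3, $r0, $r3     | $r0=0 $r1=10 $r2=14 $r3=1
PC=2  xori  $r0, $r1, 8      | $r0=0 $r1=10 $r2=14 $r3=1
PC=3  bne  $r3, $r2, L10     | $r0=0 $r1=10 $r2=14 $r3=1  [TAKEN]
PC=4  addi  $r1, $r1, 6      | $r0=0 $r1=16 $r2=14 $r3=1
PC=10 addi  $r1, $r3, 12     | $r0=0 $r1=13 $r2=14 $r3=1
PC=11 slti  $r1, $r3, 10     | $r0=0 $r1=1 $r2=14 $r3=1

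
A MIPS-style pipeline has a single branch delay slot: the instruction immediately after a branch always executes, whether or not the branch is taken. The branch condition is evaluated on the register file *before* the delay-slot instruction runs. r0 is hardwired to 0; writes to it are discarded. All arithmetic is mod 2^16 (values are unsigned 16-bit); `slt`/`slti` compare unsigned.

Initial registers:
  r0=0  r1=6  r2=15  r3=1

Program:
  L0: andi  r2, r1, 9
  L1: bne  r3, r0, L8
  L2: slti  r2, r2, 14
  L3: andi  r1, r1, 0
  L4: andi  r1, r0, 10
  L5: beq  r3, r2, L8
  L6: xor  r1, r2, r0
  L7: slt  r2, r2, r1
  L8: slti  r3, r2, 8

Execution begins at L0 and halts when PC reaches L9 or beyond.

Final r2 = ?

1

  step pc=0: andi  r2, r1, 9  regs=(0,6,0,1)
  step pc=1: bne  r3, r0, L8  cond=T  regs=(0,6,0,1)
  step pc=2: slti  r2, r2, 14  regs=(0,6,1,1)
  step pc=8: slti  r3, r2, 8  regs=(0,6,1,1)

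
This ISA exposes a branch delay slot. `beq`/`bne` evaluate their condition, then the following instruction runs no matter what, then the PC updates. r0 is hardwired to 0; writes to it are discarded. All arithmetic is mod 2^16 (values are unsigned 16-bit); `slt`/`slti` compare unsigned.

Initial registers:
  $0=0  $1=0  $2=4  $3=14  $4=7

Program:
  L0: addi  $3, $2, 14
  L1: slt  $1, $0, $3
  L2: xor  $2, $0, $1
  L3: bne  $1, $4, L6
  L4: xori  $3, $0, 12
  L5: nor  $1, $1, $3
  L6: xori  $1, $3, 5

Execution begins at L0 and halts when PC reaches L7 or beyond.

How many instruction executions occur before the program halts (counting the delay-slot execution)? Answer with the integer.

6

#0 addi  $3, $2, 14 ; 0/0/4/18/7
#1 slt  $1, $0, $3 ; 0/1/4/18/7
#2 xor  $2, $0, $1 ; 0/1/1/18/7
#3 bne  $1, $4, L6 ; 0/1/1/18/7 ; →target
#4 xori  $3, $0, 12 ; 0/1/1/12/7
#6 xori  $1, $3, 5 ; 0/9/1/12/7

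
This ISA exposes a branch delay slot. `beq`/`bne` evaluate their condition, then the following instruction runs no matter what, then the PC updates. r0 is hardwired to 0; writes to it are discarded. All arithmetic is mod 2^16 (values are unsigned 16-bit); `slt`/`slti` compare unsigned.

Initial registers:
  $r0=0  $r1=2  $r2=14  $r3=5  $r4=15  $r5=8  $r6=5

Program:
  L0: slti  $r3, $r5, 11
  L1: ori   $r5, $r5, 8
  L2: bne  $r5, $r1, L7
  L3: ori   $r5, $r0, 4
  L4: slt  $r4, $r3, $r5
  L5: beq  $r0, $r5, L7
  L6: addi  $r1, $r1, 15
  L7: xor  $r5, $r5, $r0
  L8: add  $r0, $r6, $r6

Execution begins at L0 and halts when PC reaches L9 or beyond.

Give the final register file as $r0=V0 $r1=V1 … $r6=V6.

#0 slti  $r3, $r5, 11 ; 0/2/14/1/15/8/5
#1 ori   $r5, $r5, 8 ; 0/2/14/1/15/8/5
#2 bne  $r5, $r1, L7 ; 0/2/14/1/15/8/5 ; →target
#3 ori   $r5, $r0, 4 ; 0/2/14/1/15/4/5
#7 xor  $r5, $r5, $r0 ; 0/2/14/1/15/4/5
#8 add  $r0, $r6, $r6 ; 0/2/14/1/15/4/5

$r0=0 $r1=2 $r2=14 $r3=1 $r4=15 $r5=4 $r6=5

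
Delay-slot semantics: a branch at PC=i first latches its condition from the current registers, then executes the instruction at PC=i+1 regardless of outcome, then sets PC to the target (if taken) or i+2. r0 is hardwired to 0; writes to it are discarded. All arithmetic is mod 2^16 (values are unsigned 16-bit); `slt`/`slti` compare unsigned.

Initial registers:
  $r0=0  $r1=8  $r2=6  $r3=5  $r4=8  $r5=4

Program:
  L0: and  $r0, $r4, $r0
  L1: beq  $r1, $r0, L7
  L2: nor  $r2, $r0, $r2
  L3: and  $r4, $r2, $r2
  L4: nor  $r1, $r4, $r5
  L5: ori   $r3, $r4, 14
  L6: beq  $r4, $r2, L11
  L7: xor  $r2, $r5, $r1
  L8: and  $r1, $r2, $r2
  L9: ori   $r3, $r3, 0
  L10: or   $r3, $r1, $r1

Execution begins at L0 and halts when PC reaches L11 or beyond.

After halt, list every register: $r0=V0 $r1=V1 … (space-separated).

PC=0  and  $r0, $r4, $r0     | $r0=0 $r1=8 $r2=6 $r3=5 $r4=8 $r5=4
PC=1  beq  $r1, $r0, L7      | $r0=0 $r1=8 $r2=6 $r3=5 $r4=8 $r5=4  [not taken]
PC=2  nor  $r2, $r0, $r2     | $r0=0 $r1=8 $r2=65529 $r3=5 $r4=8 $r5=4
PC=3  and  $r4, $r2, $r2     | $r0=0 $r1=8 $r2=65529 $r3=5 $r4=65529 $r5=4
PC=4  nor  $r1, $r4, $r5     | $r0=0 $r1=2 $r2=65529 $r3=5 $r4=65529 $r5=4
PC=5  ori   $r3, $r4, 14     | $r0=0 $r1=2 $r2=65529 $r3=65535 $r4=65529 $r5=4
PC=6  beq  $r4, $r2, L11     | $r0=0 $r1=2 $r2=65529 $r3=65535 $r4=65529 $r5=4  [TAKEN]
PC=7  xor  $r2, $r5, $r1     | $r0=0 $r1=2 $r2=6 $r3=65535 $r4=65529 $r5=4

$r0=0 $r1=2 $r2=6 $r3=65535 $r4=65529 $r5=4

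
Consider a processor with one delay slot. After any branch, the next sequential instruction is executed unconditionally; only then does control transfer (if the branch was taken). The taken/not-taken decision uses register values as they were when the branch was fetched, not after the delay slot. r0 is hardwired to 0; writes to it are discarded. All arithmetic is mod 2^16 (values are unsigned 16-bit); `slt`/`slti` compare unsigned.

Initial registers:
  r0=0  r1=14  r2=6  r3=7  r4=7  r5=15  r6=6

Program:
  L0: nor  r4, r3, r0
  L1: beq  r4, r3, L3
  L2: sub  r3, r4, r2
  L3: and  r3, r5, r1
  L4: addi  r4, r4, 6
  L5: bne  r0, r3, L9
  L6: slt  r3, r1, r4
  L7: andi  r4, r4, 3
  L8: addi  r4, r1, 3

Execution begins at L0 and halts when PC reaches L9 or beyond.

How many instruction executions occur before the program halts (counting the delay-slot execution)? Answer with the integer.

#0 nor  r4, r3, r0 ; 0/14/6/7/65528/15/6
#1 beq  r4, r3, L3 ; 0/14/6/7/65528/15/6 ; →fallthru
#2 sub  r3, r4, r2 ; 0/14/6/65522/65528/15/6
#3 and  r3, r5, r1 ; 0/14/6/14/65528/15/6
#4 addi  r4, r4, 6 ; 0/14/6/14/65534/15/6
#5 bne  r0, r3, L9 ; 0/14/6/14/65534/15/6 ; →target
#6 slt  r3, r1, r4 ; 0/14/6/1/65534/15/6

7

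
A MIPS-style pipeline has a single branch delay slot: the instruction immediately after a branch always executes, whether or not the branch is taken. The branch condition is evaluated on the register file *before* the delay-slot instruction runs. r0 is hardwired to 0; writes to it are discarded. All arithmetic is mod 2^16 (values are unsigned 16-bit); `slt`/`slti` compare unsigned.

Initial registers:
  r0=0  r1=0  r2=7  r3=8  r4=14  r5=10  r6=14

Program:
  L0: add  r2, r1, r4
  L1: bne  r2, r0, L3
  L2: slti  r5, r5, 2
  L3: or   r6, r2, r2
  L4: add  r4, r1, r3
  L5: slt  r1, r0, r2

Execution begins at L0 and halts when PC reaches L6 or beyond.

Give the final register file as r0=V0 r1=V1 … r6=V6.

#0 add  r2, r1, r4 ; 0/0/14/8/14/10/14
#1 bne  r2, r0, L3 ; 0/0/14/8/14/10/14 ; →target
#2 slti  r5, r5, 2 ; 0/0/14/8/14/0/14
#3 or   r6, r2, r2 ; 0/0/14/8/14/0/14
#4 add  r4, r1, r3 ; 0/0/14/8/8/0/14
#5 slt  r1, r0, r2 ; 0/1/14/8/8/0/14

r0=0 r1=1 r2=14 r3=8 r4=8 r5=0 r6=14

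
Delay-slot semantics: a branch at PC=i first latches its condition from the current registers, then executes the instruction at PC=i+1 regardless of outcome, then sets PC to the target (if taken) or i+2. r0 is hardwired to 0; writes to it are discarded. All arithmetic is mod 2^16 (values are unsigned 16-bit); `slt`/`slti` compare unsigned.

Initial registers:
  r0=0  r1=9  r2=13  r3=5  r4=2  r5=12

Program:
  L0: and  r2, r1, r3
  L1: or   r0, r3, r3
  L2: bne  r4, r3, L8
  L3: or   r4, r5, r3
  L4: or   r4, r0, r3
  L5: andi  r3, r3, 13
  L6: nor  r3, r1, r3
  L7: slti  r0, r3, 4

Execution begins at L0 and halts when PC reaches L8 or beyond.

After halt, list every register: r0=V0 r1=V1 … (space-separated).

r0=0 r1=9 r2=1 r3=5 r4=13 r5=12

#0 and  r2, r1, r3 ; 0/9/1/5/2/12
#1 or   r0, r3, r3 ; 0/9/1/5/2/12
#2 bne  r4, r3, L8 ; 0/9/1/5/2/12 ; →target
#3 or   r4, r5, r3 ; 0/9/1/5/13/12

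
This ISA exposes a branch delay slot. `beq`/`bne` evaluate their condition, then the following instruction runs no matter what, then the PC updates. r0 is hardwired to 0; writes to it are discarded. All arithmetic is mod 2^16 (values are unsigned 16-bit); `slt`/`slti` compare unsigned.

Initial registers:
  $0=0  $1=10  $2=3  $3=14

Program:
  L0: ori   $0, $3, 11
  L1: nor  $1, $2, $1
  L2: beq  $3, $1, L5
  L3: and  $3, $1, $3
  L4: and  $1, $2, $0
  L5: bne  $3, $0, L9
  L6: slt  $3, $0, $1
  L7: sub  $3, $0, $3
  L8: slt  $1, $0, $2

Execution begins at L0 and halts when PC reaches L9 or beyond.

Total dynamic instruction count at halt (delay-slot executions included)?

7

#0 ori   $0, $3, 11 ; 0/10/3/14
#1 nor  $1, $2, $1 ; 0/65524/3/14
#2 beq  $3, $1, L5 ; 0/65524/3/14 ; →fallthru
#3 and  $3, $1, $3 ; 0/65524/3/4
#4 and  $1, $2, $0 ; 0/0/3/4
#5 bne  $3, $0, L9 ; 0/0/3/4 ; →target
#6 slt  $3, $0, $1 ; 0/0/3/0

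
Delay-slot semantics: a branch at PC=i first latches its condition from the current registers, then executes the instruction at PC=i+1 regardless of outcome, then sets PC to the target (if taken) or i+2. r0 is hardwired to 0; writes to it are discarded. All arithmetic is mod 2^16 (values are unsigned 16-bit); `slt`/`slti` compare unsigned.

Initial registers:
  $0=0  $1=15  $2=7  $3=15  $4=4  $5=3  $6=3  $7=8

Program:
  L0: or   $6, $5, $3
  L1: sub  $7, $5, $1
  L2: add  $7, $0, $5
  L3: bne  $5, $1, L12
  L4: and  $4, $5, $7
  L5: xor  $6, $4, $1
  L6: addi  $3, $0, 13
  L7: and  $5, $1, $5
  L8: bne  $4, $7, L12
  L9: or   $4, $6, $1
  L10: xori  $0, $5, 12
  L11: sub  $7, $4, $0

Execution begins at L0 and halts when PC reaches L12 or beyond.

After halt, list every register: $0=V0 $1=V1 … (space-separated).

  step pc=0: or   $6, $5, $3  regs=(0,15,7,15,4,3,15,8)
  step pc=1: sub  $7, $5, $1  regs=(0,15,7,15,4,3,15,65524)
  step pc=2: add  $7, $0, $5  regs=(0,15,7,15,4,3,15,3)
  step pc=3: bne  $5, $1, L12  cond=T  regs=(0,15,7,15,4,3,15,3)
  step pc=4: and  $4, $5, $7  regs=(0,15,7,15,3,3,15,3)

$0=0 $1=15 $2=7 $3=15 $4=3 $5=3 $6=15 $7=3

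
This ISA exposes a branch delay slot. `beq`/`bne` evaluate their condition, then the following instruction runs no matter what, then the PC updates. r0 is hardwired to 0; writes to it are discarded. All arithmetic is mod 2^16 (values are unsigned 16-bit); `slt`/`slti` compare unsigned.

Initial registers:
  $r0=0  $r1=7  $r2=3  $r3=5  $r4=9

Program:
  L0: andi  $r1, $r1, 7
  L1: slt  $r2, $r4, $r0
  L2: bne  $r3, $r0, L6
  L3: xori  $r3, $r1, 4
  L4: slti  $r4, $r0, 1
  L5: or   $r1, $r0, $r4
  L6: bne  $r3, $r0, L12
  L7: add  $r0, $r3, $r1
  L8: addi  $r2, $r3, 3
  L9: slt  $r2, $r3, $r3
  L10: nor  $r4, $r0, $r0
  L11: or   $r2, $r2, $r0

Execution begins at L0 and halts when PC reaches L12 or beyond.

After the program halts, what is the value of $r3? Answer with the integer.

3

#0 andi  $r1, $r1, 7 ; 0/7/3/5/9
#1 slt  $r2, $r4, $r0 ; 0/7/0/5/9
#2 bne  $r3, $r0, L6 ; 0/7/0/5/9 ; →target
#3 xori  $r3, $r1, 4 ; 0/7/0/3/9
#6 bne  $r3, $r0, L12 ; 0/7/0/3/9 ; →target
#7 add  $r0, $r3, $r1 ; 0/7/0/3/9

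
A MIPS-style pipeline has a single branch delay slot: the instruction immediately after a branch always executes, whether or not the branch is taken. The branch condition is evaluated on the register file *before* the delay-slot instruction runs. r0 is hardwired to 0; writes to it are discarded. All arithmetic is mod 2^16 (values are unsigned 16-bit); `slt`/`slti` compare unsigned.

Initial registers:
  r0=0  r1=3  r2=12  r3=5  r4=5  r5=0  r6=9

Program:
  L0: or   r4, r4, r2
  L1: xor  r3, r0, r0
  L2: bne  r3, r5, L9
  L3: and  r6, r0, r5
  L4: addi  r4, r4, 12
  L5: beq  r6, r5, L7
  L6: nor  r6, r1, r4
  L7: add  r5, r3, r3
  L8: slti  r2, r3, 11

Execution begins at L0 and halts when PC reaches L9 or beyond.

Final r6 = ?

[0] or   r4, r4, r2  →  {r0:0, r1:3, r2:12, r3:5, r4:13, r5:0, r6:9}
[1] xor  r3, r0, r0  →  {r0:0, r1:3, r2:12, r3:0, r4:13, r5:0, r6:9}
[2] bne  r3, r5, L9  →  {r0:0, r1:3, r2:12, r3:0, r4:13, r5:0, r6:9}  ⟨branch fallthrough⟩
[3] and  r6, r0, r5  →  {r0:0, r1:3, r2:12, r3:0, r4:13, r5:0, r6:0}
[4] addi  r4, r4, 12  →  {r0:0, r1:3, r2:12, r3:0, r4:25, r5:0, r6:0}
[5] beq  r6, r5, L7  →  {r0:0, r1:3, r2:12, r3:0, r4:25, r5:0, r6:0}  ⟨branch taken⟩
[6] nor  r6, r1, r4  →  {r0:0, r1:3, r2:12, r3:0, r4:25, r5:0, r6:65508}
[7] add  r5, r3, r3  →  {r0:0, r1:3, r2:12, r3:0, r4:25, r5:0, r6:65508}
[8] slti  r2, r3, 11  →  {r0:0, r1:3, r2:1, r3:0, r4:25, r5:0, r6:65508}

65508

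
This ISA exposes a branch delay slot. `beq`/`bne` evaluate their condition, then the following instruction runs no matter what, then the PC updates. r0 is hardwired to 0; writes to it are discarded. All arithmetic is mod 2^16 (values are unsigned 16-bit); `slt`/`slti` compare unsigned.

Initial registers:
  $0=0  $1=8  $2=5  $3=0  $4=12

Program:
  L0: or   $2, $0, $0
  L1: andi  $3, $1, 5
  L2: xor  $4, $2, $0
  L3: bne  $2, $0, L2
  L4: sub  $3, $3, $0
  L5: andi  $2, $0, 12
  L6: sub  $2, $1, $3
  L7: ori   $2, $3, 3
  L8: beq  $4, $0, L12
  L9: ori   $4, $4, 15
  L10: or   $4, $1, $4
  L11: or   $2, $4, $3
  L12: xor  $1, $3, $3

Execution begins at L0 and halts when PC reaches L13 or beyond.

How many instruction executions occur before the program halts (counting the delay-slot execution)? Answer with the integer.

PC=0  or   $2, $0, $0        | $0=0 $1=8 $2=0 $3=0 $4=12
PC=1  andi  $3, $1, 5        | $0=0 $1=8 $2=0 $3=0 $4=12
PC=2  xor  $4, $2, $0        | $0=0 $1=8 $2=0 $3=0 $4=0
PC=3  bne  $2, $0, L2        | $0=0 $1=8 $2=0 $3=0 $4=0  [not taken]
PC=4  sub  $3, $3, $0        | $0=0 $1=8 $2=0 $3=0 $4=0
PC=5  andi  $2, $0, 12       | $0=0 $1=8 $2=0 $3=0 $4=0
PC=6  sub  $2, $1, $3        | $0=0 $1=8 $2=8 $3=0 $4=0
PC=7  ori   $2, $3, 3        | $0=0 $1=8 $2=3 $3=0 $4=0
PC=8  beq  $4, $0, L12       | $0=0 $1=8 $2=3 $3=0 $4=0  [TAKEN]
PC=9  ori   $4, $4, 15       | $0=0 $1=8 $2=3 $3=0 $4=15
PC=12 xor  $1, $3, $3        | $0=0 $1=0 $2=3 $3=0 $4=15

11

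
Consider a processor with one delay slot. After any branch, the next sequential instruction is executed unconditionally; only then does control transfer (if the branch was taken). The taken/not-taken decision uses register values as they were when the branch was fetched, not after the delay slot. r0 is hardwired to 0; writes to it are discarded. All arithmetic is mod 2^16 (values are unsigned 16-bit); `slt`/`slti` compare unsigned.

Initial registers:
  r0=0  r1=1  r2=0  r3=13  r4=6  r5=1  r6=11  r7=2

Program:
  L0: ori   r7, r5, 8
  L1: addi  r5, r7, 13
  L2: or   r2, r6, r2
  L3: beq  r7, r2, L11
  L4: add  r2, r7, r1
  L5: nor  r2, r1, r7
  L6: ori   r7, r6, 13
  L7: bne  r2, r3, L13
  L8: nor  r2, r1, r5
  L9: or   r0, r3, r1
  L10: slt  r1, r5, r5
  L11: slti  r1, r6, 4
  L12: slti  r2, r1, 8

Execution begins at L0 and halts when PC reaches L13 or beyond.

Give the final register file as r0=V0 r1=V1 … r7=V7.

r0=0 r1=1 r2=65512 r3=13 r4=6 r5=22 r6=11 r7=15

PC=0  ori   r7, r5, 8        | r0=0 r1=1 r2=0 r3=13 r4=6 r5=1 r6=11 r7=9
PC=1  addi  r5, r7, 13       | r0=0 r1=1 r2=0 r3=13 r4=6 r5=22 r6=11 r7=9
PC=2  or   r2, r6, r2        | r0=0 r1=1 r2=11 r3=13 r4=6 r5=22 r6=11 r7=9
PC=3  beq  r7, r2, L11       | r0=0 r1=1 r2=11 r3=13 r4=6 r5=22 r6=11 r7=9  [not taken]
PC=4  add  r2, r7, r1        | r0=0 r1=1 r2=10 r3=13 r4=6 r5=22 r6=11 r7=9
PC=5  nor  r2, r1, r7        | r0=0 r1=1 r2=65526 r3=13 r4=6 r5=22 r6=11 r7=9
PC=6  ori   r7, r6, 13       | r0=0 r1=1 r2=65526 r3=13 r4=6 r5=22 r6=11 r7=15
PC=7  bne  r2, r3, L13       | r0=0 r1=1 r2=65526 r3=13 r4=6 r5=22 r6=11 r7=15  [TAKEN]
PC=8  nor  r2, r1, r5        | r0=0 r1=1 r2=65512 r3=13 r4=6 r5=22 r6=11 r7=15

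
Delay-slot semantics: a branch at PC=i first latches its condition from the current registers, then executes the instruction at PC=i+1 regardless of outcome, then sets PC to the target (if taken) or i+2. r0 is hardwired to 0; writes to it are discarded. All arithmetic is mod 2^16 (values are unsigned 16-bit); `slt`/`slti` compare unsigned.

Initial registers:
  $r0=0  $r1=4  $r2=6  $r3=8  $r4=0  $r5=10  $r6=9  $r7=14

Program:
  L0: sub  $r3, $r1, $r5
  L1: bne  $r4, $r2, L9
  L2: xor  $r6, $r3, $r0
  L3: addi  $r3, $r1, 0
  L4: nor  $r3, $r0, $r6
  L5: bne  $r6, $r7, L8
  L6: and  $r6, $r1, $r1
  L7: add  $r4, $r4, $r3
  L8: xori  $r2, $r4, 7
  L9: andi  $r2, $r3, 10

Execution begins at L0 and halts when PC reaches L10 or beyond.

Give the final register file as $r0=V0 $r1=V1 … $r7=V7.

$r0=0 $r1=4 $r2=10 $r3=65530 $r4=0 $r5=10 $r6=65530 $r7=14

[0] sub  $r3, $r1, $r5  →  {$r0:0, $r1:4, $r2:6, $r3:65530, $r4:0, $r5:10, $r6:9, $r7:14}
[1] bne  $r4, $r2, L9  →  {$r0:0, $r1:4, $r2:6, $r3:65530, $r4:0, $r5:10, $r6:9, $r7:14}  ⟨branch taken⟩
[2] xor  $r6, $r3, $r0  →  {$r0:0, $r1:4, $r2:6, $r3:65530, $r4:0, $r5:10, $r6:65530, $r7:14}
[9] andi  $r2, $r3, 10  →  {$r0:0, $r1:4, $r2:10, $r3:65530, $r4:0, $r5:10, $r6:65530, $r7:14}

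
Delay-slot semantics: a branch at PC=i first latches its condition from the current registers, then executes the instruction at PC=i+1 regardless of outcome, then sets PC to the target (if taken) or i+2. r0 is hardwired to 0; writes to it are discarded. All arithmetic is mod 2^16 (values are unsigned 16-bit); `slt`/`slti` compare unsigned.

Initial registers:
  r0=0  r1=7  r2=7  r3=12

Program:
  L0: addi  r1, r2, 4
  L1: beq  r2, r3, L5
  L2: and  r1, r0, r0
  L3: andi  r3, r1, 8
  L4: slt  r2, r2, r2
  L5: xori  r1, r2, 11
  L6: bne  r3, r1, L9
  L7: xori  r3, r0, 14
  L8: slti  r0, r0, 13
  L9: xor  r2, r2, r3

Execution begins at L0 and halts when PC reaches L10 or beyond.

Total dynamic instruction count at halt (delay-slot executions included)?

[0] addi  r1, r2, 4  →  {r0:0, r1:11, r2:7, r3:12}
[1] beq  r2, r3, L5  →  {r0:0, r1:11, r2:7, r3:12}  ⟨branch fallthrough⟩
[2] and  r1, r0, r0  →  {r0:0, r1:0, r2:7, r3:12}
[3] andi  r3, r1, 8  →  {r0:0, r1:0, r2:7, r3:0}
[4] slt  r2, r2, r2  →  {r0:0, r1:0, r2:0, r3:0}
[5] xori  r1, r2, 11  →  {r0:0, r1:11, r2:0, r3:0}
[6] bne  r3, r1, L9  →  {r0:0, r1:11, r2:0, r3:0}  ⟨branch taken⟩
[7] xori  r3, r0, 14  →  {r0:0, r1:11, r2:0, r3:14}
[9] xor  r2, r2, r3  →  {r0:0, r1:11, r2:14, r3:14}

9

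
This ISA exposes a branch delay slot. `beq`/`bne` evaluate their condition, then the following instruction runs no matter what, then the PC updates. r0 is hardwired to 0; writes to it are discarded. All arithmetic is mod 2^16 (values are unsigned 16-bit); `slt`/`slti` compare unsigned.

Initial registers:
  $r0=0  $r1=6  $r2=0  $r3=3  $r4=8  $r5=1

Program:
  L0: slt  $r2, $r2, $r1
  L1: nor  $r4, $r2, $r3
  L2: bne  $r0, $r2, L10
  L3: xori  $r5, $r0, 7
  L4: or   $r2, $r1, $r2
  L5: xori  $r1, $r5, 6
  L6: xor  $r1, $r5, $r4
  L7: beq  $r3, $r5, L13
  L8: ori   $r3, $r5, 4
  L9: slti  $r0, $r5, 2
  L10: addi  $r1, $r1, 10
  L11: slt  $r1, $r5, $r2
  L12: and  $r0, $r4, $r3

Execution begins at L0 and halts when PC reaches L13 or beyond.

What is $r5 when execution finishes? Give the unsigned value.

7

[0] slt  $r2, $r2, $r1  →  {$r0:0, $r1:6, $r2:1, $r3:3, $r4:8, $r5:1}
[1] nor  $r4, $r2, $r3  →  {$r0:0, $r1:6, $r2:1, $r3:3, $r4:65532, $r5:1}
[2] bne  $r0, $r2, L10  →  {$r0:0, $r1:6, $r2:1, $r3:3, $r4:65532, $r5:1}  ⟨branch taken⟩
[3] xori  $r5, $r0, 7  →  {$r0:0, $r1:6, $r2:1, $r3:3, $r4:65532, $r5:7}
[10] addi  $r1, $r1, 10  →  {$r0:0, $r1:16, $r2:1, $r3:3, $r4:65532, $r5:7}
[11] slt  $r1, $r5, $r2  →  {$r0:0, $r1:0, $r2:1, $r3:3, $r4:65532, $r5:7}
[12] and  $r0, $r4, $r3  →  {$r0:0, $r1:0, $r2:1, $r3:3, $r4:65532, $r5:7}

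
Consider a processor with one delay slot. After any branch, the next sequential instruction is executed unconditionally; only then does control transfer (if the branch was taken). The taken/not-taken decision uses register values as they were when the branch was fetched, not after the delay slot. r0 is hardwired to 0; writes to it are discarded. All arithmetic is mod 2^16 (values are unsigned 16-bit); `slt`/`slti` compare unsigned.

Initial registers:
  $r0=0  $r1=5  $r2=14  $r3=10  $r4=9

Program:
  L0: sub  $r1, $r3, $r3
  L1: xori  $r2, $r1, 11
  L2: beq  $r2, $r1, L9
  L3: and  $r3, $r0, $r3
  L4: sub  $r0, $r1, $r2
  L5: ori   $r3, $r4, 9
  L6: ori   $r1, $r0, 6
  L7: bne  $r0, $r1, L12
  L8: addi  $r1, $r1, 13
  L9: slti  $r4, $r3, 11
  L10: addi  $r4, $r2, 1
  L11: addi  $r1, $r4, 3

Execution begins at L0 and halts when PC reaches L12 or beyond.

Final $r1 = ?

19

[0] sub  $r1, $r3, $r3  →  {$r0:0, $r1:0, $r2:14, $r3:10, $r4:9}
[1] xori  $r2, $r1, 11  →  {$r0:0, $r1:0, $r2:11, $r3:10, $r4:9}
[2] beq  $r2, $r1, L9  →  {$r0:0, $r1:0, $r2:11, $r3:10, $r4:9}  ⟨branch fallthrough⟩
[3] and  $r3, $r0, $r3  →  {$r0:0, $r1:0, $r2:11, $r3:0, $r4:9}
[4] sub  $r0, $r1, $r2  →  {$r0:0, $r1:0, $r2:11, $r3:0, $r4:9}
[5] ori   $r3, $r4, 9  →  {$r0:0, $r1:0, $r2:11, $r3:9, $r4:9}
[6] ori   $r1, $r0, 6  →  {$r0:0, $r1:6, $r2:11, $r3:9, $r4:9}
[7] bne  $r0, $r1, L12  →  {$r0:0, $r1:6, $r2:11, $r3:9, $r4:9}  ⟨branch taken⟩
[8] addi  $r1, $r1, 13  →  {$r0:0, $r1:19, $r2:11, $r3:9, $r4:9}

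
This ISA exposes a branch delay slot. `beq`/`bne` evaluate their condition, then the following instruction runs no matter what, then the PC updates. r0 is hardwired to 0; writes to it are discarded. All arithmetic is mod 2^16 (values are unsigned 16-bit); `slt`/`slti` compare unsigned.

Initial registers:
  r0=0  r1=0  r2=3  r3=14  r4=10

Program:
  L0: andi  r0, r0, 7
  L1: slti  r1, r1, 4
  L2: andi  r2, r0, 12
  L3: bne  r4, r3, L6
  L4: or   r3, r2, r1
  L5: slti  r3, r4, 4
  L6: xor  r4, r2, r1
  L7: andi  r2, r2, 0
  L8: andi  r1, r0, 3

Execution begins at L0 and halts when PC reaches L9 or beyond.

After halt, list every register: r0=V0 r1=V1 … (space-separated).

r0=0 r1=0 r2=0 r3=1 r4=1

  step pc=0: andi  r0, r0, 7  regs=(0,0,3,14,10)
  step pc=1: slti  r1, r1, 4  regs=(0,1,3,14,10)
  step pc=2: andi  r2, r0, 12  regs=(0,1,0,14,10)
  step pc=3: bne  r4, r3, L6  cond=T  regs=(0,1,0,14,10)
  step pc=4: or   r3, r2, r1  regs=(0,1,0,1,10)
  step pc=6: xor  r4, r2, r1  regs=(0,1,0,1,1)
  step pc=7: andi  r2, r2, 0  regs=(0,1,0,1,1)
  step pc=8: andi  r1, r0, 3  regs=(0,0,0,1,1)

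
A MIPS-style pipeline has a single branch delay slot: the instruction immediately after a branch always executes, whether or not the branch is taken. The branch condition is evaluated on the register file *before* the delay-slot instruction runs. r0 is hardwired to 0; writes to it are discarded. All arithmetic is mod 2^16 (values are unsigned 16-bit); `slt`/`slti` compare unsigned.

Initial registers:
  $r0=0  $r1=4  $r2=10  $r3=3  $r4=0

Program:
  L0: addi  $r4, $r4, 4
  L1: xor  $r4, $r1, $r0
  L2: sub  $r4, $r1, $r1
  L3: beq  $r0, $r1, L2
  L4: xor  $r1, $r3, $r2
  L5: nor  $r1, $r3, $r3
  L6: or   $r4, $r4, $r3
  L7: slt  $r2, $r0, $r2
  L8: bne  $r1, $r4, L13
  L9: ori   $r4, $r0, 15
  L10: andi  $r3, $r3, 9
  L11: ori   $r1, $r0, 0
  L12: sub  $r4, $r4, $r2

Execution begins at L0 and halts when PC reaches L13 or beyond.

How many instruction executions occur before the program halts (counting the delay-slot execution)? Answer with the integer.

PC=0  addi  $r4, $r4, 4      | $r0=0 $r1=4 $r2=10 $r3=3 $r4=4
PC=1  xor  $r4, $r1, $r0     | $r0=0 $r1=4 $r2=10 $r3=3 $r4=4
PC=2  sub  $r4, $r1, $r1     | $r0=0 $r1=4 $r2=10 $r3=3 $r4=0
PC=3  beq  $r0, $r1, L2      | $r0=0 $r1=4 $r2=10 $r3=3 $r4=0  [not taken]
PC=4  xor  $r1, $r3, $r2     | $r0=0 $r1=9 $r2=10 $r3=3 $r4=0
PC=5  nor  $r1, $r3, $r3     | $r0=0 $r1=65532 $r2=10 $r3=3 $r4=0
PC=6  or   $r4, $r4, $r3     | $r0=0 $r1=65532 $r2=10 $r3=3 $r4=3
PC=7  slt  $r2, $r0, $r2     | $r0=0 $r1=65532 $r2=1 $r3=3 $r4=3
PC=8  bne  $r1, $r4, L13     | $r0=0 $r1=65532 $r2=1 $r3=3 $r4=3  [TAKEN]
PC=9  ori   $r4, $r0, 15     | $r0=0 $r1=65532 $r2=1 $r3=3 $r4=15

10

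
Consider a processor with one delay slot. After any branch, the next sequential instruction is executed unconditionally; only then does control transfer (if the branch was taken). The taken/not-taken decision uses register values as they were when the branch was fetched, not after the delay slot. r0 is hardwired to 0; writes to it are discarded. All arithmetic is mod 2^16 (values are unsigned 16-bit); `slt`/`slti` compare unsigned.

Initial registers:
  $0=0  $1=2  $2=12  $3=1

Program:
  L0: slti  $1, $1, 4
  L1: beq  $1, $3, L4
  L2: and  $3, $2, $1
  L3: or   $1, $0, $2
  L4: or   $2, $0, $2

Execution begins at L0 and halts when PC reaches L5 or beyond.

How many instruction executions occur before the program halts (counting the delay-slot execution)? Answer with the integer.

4

[0] slti  $1, $1, 4  →  {$0:0, $1:1, $2:12, $3:1}
[1] beq  $1, $3, L4  →  {$0:0, $1:1, $2:12, $3:1}  ⟨branch taken⟩
[2] and  $3, $2, $1  →  {$0:0, $1:1, $2:12, $3:0}
[4] or   $2, $0, $2  →  {$0:0, $1:1, $2:12, $3:0}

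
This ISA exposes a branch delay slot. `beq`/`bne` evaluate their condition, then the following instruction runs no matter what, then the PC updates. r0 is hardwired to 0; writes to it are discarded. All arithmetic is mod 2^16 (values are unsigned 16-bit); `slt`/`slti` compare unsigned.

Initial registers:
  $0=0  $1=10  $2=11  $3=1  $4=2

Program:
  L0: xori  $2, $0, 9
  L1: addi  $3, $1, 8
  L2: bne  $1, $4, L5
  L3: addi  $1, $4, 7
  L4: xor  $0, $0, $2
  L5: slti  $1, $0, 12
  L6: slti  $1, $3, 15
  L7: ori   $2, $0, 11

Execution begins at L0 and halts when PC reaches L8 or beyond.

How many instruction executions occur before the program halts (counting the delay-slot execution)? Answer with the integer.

PC=0  xori  $2, $0, 9        | $0=0 $1=10 $2=9 $3=1 $4=2
PC=1  addi  $3, $1, 8        | $0=0 $1=10 $2=9 $3=18 $4=2
PC=2  bne  $1, $4, L5        | $0=0 $1=10 $2=9 $3=18 $4=2  [TAKEN]
PC=3  addi  $1, $4, 7        | $0=0 $1=9 $2=9 $3=18 $4=2
PC=5  slti  $1, $0, 12       | $0=0 $1=1 $2=9 $3=18 $4=2
PC=6  slti  $1, $3, 15       | $0=0 $1=0 $2=9 $3=18 $4=2
PC=7  ori   $2, $0, 11       | $0=0 $1=0 $2=11 $3=18 $4=2

7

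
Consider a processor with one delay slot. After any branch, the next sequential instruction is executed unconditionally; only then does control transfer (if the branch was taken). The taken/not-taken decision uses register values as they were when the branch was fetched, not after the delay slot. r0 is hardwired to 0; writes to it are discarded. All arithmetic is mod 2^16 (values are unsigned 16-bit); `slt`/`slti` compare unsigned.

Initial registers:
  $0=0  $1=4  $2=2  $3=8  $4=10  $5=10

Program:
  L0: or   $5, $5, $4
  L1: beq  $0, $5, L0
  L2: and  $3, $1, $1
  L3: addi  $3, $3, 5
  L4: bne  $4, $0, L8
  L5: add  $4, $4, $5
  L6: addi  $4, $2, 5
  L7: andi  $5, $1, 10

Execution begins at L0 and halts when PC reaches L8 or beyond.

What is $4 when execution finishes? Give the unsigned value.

[0] or   $5, $5, $4  →  {$0:0, $1:4, $2:2, $3:8, $4:10, $5:10}
[1] beq  $0, $5, L0  →  {$0:0, $1:4, $2:2, $3:8, $4:10, $5:10}  ⟨branch fallthrough⟩
[2] and  $3, $1, $1  →  {$0:0, $1:4, $2:2, $3:4, $4:10, $5:10}
[3] addi  $3, $3, 5  →  {$0:0, $1:4, $2:2, $3:9, $4:10, $5:10}
[4] bne  $4, $0, L8  →  {$0:0, $1:4, $2:2, $3:9, $4:10, $5:10}  ⟨branch taken⟩
[5] add  $4, $4, $5  →  {$0:0, $1:4, $2:2, $3:9, $4:20, $5:10}

20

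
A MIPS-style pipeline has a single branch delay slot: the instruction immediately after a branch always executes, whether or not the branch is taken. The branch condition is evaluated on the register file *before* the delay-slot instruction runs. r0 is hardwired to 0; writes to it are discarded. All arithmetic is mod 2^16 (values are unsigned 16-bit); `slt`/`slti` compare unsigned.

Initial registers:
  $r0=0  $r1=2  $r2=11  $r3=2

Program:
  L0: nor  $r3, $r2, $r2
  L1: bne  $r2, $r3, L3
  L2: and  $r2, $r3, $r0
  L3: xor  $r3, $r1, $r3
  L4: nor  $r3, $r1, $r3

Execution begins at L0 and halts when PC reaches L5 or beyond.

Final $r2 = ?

0

#0 nor  $r3, $r2, $r2 ; 0/2/11/65524
#1 bne  $r2, $r3, L3 ; 0/2/11/65524 ; →target
#2 and  $r2, $r3, $r0 ; 0/2/0/65524
#3 xor  $r3, $r1, $r3 ; 0/2/0/65526
#4 nor  $r3, $r1, $r3 ; 0/2/0/9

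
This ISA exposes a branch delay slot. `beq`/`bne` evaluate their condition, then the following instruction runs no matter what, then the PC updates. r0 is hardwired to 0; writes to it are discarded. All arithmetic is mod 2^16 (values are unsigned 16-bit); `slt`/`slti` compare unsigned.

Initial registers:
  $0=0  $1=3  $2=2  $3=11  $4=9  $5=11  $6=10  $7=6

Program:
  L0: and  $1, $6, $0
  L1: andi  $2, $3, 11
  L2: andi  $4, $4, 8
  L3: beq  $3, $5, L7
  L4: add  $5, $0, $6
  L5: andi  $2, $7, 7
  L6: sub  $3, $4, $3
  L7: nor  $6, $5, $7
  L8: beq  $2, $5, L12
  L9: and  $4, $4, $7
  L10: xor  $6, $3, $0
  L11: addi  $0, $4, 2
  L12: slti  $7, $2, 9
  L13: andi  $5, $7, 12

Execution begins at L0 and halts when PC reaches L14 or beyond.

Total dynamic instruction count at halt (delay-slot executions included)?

#0 and  $1, $6, $0 ; 0/0/2/11/9/11/10/6
#1 andi  $2, $3, 11 ; 0/0/11/11/9/11/10/6
#2 andi  $4, $4, 8 ; 0/0/11/11/8/11/10/6
#3 beq  $3, $5, L7 ; 0/0/11/11/8/11/10/6 ; →target
#4 add  $5, $0, $6 ; 0/0/11/11/8/10/10/6
#7 nor  $6, $5, $7 ; 0/0/11/11/8/10/65521/6
#8 beq  $2, $5, L12 ; 0/0/11/11/8/10/65521/6 ; →fallthru
#9 and  $4, $4, $7 ; 0/0/11/11/0/10/65521/6
#10 xor  $6, $3, $0 ; 0/0/11/11/0/10/11/6
#11 addi  $0, $4, 2 ; 0/0/11/11/0/10/11/6
#12 slti  $7, $2, 9 ; 0/0/11/11/0/10/11/0
#13 andi  $5, $7, 12 ; 0/0/11/11/0/0/11/0

12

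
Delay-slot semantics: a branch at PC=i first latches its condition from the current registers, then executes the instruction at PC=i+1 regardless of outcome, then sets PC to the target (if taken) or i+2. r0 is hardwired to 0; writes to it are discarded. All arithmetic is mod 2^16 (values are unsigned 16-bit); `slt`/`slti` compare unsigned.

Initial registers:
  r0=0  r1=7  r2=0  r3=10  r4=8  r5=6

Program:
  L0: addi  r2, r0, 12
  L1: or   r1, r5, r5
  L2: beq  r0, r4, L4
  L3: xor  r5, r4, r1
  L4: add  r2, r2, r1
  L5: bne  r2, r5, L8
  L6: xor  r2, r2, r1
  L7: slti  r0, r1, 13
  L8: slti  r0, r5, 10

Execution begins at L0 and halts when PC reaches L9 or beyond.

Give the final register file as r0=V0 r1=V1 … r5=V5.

#0 addi  r2, r0, 12 ; 0/7/12/10/8/6
#1 or   r1, r5, r5 ; 0/6/12/10/8/6
#2 beq  r0, r4, L4 ; 0/6/12/10/8/6 ; →fallthru
#3 xor  r5, r4, r1 ; 0/6/12/10/8/14
#4 add  r2, r2, r1 ; 0/6/18/10/8/14
#5 bne  r2, r5, L8 ; 0/6/18/10/8/14 ; →target
#6 xor  r2, r2, r1 ; 0/6/20/10/8/14
#8 slti  r0, r5, 10 ; 0/6/20/10/8/14

r0=0 r1=6 r2=20 r3=10 r4=8 r5=14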